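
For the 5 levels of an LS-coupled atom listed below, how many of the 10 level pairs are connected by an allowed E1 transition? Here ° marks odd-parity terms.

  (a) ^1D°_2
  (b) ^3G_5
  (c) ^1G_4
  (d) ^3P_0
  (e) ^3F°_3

0

(a)–(b): forbidden (ΔS, ΔL, ΔJ).
(a)–(c): forbidden (ΔL, ΔJ).
(a)–(d): forbidden (ΔS, ΔJ).
(a)–(e): forbidden (parity, ΔS).
(b)–(c): forbidden (parity, ΔS).
(b)–(d): forbidden (parity, ΔL, ΔJ).
(b)–(e): forbidden (ΔJ).
(c)–(d): forbidden (parity, ΔS, ΔL, ΔJ).
(c)–(e): forbidden (ΔS).
(d)–(e): forbidden (ΔL, ΔJ).
Allowed pairs: 0 of 10.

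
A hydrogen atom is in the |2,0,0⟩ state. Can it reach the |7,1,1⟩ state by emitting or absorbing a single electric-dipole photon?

Δl = 1 − 0 = +1; the E1 rule Δl = ±1 is passes.
Δm_l = 1 − (0) = +1. E1 requires Δm_l = 0, ±1: passes.
All E1 selection rules are satisfied.

allowed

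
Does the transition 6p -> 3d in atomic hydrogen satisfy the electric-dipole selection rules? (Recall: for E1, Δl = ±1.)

Δl = 2 − 1 = +1; the E1 rule Δl = ±1 is passes.
All E1 selection rules are satisfied.

allowed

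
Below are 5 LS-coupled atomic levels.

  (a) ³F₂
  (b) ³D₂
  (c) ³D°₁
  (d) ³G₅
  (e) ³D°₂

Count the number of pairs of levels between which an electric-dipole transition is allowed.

(a)–(b): forbidden (parity).
(a)–(c): allowed.
(a)–(d): forbidden (parity, ΔJ).
(a)–(e): allowed.
(b)–(c): allowed.
(b)–(d): forbidden (parity, ΔL, ΔJ).
(b)–(e): allowed.
(c)–(d): forbidden (ΔL, ΔJ).
(c)–(e): forbidden (parity).
(d)–(e): forbidden (ΔL, ΔJ).
Allowed pairs: 4 of 10.

4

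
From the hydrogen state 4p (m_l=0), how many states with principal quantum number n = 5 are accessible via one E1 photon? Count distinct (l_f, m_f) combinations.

E1 requires Δl = ±1, so l_f ∈ {0, 2}; with 0 ≤ l_f ≤ n_f−1 = 4, the allowed l_f values are {0, 2}.
For l_f = 0: m_f ∈ {m_i−1, m_i, m_i+1} ∩ [−0, 0] = {0} → 1 state.
For l_f = 2: m_f ∈ {m_i−1, m_i, m_i+1} ∩ [−2, 2] = {-1, 0, 1} → 3 states.
Total: 4.

4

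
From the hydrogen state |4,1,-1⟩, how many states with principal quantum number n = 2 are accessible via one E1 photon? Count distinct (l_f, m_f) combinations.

E1 requires Δl = ±1, so l_f ∈ {0, 2}; with 0 ≤ l_f ≤ n_f−1 = 1, the allowed l_f values are {0}.
For l_f = 0: m_f ∈ {m_i−1, m_i, m_i+1} ∩ [−0, 0] = {0} → 1 state.
Total: 1.

1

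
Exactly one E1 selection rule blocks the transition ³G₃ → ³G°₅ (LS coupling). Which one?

the ΔJ = 0, ±1 rule

Reading off the term symbols: S 1→1, L 4→4, J 3→5, parity even→odd.
Parity must change: even → odd — ok.
ΔS = 0: S: 1 → 1 — ok.
ΔL = 0, ±1 (not L=0↔0): L: 4 → 4, ΔL = +0 — ok.
ΔJ = 0, ±1 (not J=0↔0): J: 3 → 5, ΔJ = +2 — fails.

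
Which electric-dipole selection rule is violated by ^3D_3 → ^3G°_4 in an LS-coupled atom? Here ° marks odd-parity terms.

the ΔL = 0, ±1 rule

ΔS = 0: S: 1 → 1 — passes.
ΔL = 0, ±1 (not L=0↔0): L: 2 → 4, ΔL = +2 — fails.
ΔJ = 0, ±1 (not J=0↔0): J: 3 → 4, ΔJ = +1 — passes.
Parity must change: even → odd — passes.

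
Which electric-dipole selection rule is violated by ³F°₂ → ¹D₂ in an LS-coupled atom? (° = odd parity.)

the ΔS = 0 rule

Initial level: S=1, L=3, J=2, parity odd. Final level: S=0, L=2, J=2, parity even.
Parity must change: odd → even — satisfied.
ΔS = 0: S: 1 → 0 — violated.
ΔL = 0, ±1 (not L=0↔0): L: 3 → 2, ΔL = -1 — satisfied.
ΔJ = 0, ±1 (not J=0↔0): J: 2 → 2, ΔJ = +0 — satisfied.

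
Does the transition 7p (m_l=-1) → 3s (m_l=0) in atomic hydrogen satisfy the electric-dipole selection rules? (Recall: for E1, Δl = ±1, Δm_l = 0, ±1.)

allowed

l: 1 → 0 (Δl = -1). Δl = ±1 satisfied.
Δm_l = 0 − (-1) = +1. E1 requires Δm_l = 0, ±1: satisfied.
All E1 selection rules are satisfied.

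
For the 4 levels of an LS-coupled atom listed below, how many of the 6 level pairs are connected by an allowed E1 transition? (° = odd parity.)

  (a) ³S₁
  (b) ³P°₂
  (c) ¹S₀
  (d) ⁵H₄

(a)–(b): allowed.
(a)–(c): forbidden (parity, ΔS, ΔL).
(a)–(d): forbidden (parity, ΔS, ΔL, ΔJ).
(b)–(c): forbidden (ΔS, ΔJ).
(b)–(d): forbidden (ΔS, ΔL, ΔJ).
(c)–(d): forbidden (parity, ΔS, ΔL, ΔJ).
Allowed pairs: 1 of 6.

1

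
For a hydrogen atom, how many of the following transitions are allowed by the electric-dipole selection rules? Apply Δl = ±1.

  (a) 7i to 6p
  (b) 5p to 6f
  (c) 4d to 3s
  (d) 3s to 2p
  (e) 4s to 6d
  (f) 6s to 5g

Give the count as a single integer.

(a) forbidden — Δl = -5 (E1 requires Δl = ±1)
(b) forbidden — Δl = +2 (E1 requires Δl = ±1)
(c) forbidden — Δl = -2 (E1 requires Δl = ±1)
(d) allowed
(e) forbidden — Δl = +2 (E1 requires Δl = ±1)
(f) forbidden — Δl = +4 (E1 requires Δl = ±1)
Total allowed: 1 of 6.

1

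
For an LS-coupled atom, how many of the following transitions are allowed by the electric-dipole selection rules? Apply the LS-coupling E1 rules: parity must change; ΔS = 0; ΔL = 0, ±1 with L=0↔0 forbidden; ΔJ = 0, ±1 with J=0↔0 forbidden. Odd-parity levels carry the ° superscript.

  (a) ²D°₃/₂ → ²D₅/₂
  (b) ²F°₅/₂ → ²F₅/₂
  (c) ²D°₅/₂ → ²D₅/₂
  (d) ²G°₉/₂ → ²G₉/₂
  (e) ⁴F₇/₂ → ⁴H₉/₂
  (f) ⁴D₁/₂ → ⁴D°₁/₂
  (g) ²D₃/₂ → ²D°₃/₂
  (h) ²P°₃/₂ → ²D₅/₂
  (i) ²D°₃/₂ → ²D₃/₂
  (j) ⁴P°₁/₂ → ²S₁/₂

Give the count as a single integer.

(a) allowed
(b) allowed
(c) allowed
(d) allowed
(e) forbidden (parity, ΔL fail)
(f) allowed
(g) allowed
(h) allowed
(i) allowed
(j) forbidden (ΔS fails)
Total allowed: 8 of 10.

8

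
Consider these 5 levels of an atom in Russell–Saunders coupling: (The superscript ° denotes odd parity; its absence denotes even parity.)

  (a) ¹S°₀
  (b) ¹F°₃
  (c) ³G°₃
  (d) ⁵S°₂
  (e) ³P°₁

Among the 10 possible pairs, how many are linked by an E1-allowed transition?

(a)–(b): forbidden (parity, ΔL, ΔJ).
(a)–(c): forbidden (parity, ΔS, ΔL, ΔJ).
(a)–(d): forbidden (parity, ΔS, ΔL, ΔJ).
(a)–(e): forbidden (parity, ΔS).
(b)–(c): forbidden (parity, ΔS).
(b)–(d): forbidden (parity, ΔS, ΔL).
(b)–(e): forbidden (parity, ΔS, ΔL, ΔJ).
(c)–(d): forbidden (parity, ΔS, ΔL).
(c)–(e): forbidden (parity, ΔL, ΔJ).
(d)–(e): forbidden (parity, ΔS).
Allowed pairs: 0 of 10.

0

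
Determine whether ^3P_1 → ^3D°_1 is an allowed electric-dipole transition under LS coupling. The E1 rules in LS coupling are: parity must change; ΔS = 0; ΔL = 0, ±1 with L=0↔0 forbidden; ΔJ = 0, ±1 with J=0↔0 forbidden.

Parity must change: even → odd — ok.
ΔS = 0: S: 1 → 1 — ok.
ΔL = 0, ±1 (not L=0↔0): L: 1 → 2, ΔL = +1 — ok.
ΔJ = 0, ±1 (not J=0↔0): J: 1 → 1, ΔJ = +0 — ok.
All four E1 rules are satisfied.

allowed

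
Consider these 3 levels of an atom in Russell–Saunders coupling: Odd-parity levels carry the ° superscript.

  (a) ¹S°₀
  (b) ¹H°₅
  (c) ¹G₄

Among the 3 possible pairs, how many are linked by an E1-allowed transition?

(a)–(b): forbidden (parity, ΔL, ΔJ).
(a)–(c): forbidden (ΔL, ΔJ).
(b)–(c): allowed.
Allowed pairs: 1 of 3.

1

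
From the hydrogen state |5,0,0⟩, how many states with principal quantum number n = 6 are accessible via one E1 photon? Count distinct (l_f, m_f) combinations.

3

E1 requires Δl = ±1, so l_f ∈ {-1, 1}; with 0 ≤ l_f ≤ n_f−1 = 5, the allowed l_f values are {1}.
For l_f = 1: m_f ∈ {m_i−1, m_i, m_i+1} ∩ [−1, 1] = {-1, 0, 1} → 3 states.
Total: 3.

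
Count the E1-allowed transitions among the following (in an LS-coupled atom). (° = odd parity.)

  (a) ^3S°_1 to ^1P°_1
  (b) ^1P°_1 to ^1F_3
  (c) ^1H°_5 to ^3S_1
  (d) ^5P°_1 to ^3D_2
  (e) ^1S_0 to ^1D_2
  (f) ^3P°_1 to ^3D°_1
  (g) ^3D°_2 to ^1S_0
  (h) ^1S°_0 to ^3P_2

0

(a) forbidden (parity, ΔS fail)
(b) forbidden (ΔL, ΔJ fail)
(c) forbidden (ΔS, ΔL, ΔJ fail)
(d) forbidden (ΔS fails)
(e) forbidden (parity, ΔL, ΔJ fail)
(f) forbidden (parity fails)
(g) forbidden (ΔS, ΔL, ΔJ fail)
(h) forbidden (ΔS, ΔJ fail)
Total allowed: 0 of 8.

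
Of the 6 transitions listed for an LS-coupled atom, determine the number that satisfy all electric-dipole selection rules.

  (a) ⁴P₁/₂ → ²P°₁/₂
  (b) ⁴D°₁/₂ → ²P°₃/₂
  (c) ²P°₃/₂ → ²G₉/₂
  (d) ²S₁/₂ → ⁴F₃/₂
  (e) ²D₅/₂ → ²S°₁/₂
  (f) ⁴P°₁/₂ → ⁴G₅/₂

0

(a) forbidden (ΔS fails)
(b) forbidden (parity, ΔS fail)
(c) forbidden (ΔL, ΔJ fail)
(d) forbidden (parity, ΔS, ΔL fail)
(e) forbidden (ΔL, ΔJ fail)
(f) forbidden (ΔL, ΔJ fail)
Total allowed: 0 of 6.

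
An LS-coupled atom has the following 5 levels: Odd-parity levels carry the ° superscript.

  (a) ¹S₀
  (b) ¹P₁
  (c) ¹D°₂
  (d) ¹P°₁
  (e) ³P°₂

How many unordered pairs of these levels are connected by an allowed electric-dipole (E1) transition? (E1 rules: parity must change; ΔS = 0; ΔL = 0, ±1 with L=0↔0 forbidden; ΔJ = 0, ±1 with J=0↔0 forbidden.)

(a)–(b): forbidden (parity).
(a)–(c): forbidden (ΔL, ΔJ).
(a)–(d): allowed.
(a)–(e): forbidden (ΔS, ΔJ).
(b)–(c): allowed.
(b)–(d): allowed.
(b)–(e): forbidden (ΔS).
(c)–(d): forbidden (parity).
(c)–(e): forbidden (parity, ΔS).
(d)–(e): forbidden (parity, ΔS).
Allowed pairs: 3 of 10.

3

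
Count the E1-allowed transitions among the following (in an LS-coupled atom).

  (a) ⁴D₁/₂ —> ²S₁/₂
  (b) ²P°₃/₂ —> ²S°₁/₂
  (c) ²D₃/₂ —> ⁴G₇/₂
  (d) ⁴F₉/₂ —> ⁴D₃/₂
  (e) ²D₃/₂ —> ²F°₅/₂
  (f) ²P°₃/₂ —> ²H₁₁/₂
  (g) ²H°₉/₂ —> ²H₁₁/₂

(a) forbidden (parity, ΔS, ΔL fail)
(b) forbidden (parity fails)
(c) forbidden (parity, ΔS, ΔL, ΔJ fail)
(d) forbidden (parity, ΔJ fail)
(e) allowed
(f) forbidden (ΔL, ΔJ fail)
(g) allowed
Total allowed: 2 of 7.

2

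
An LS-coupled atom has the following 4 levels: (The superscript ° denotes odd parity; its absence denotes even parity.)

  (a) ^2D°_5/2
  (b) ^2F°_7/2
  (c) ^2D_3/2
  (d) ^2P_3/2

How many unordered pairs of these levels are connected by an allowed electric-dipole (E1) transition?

2

(a)–(b): forbidden (parity).
(a)–(c): allowed.
(a)–(d): allowed.
(b)–(c): forbidden (ΔJ).
(b)–(d): forbidden (ΔL, ΔJ).
(c)–(d): forbidden (parity).
Allowed pairs: 2 of 6.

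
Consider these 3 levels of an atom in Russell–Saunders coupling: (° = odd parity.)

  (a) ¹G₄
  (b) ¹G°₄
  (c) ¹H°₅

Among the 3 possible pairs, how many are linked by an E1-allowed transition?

(a)–(b): allowed.
(a)–(c): allowed.
(b)–(c): forbidden (parity).
Allowed pairs: 2 of 3.

2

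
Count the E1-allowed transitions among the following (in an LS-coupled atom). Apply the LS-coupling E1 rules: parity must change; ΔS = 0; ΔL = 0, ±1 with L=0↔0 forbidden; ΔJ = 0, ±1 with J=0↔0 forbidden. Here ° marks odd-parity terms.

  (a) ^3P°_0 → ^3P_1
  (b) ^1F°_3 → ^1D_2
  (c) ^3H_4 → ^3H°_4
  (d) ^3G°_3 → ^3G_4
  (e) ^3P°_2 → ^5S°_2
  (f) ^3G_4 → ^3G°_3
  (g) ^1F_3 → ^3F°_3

5

(a) allowed
(b) allowed
(c) allowed
(d) allowed
(e) forbidden (parity, ΔS fail)
(f) allowed
(g) forbidden (ΔS fails)
Total allowed: 5 of 7.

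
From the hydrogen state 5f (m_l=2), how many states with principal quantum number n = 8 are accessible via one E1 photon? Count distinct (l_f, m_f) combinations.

E1 requires Δl = ±1, so l_f ∈ {2, 4}; with 0 ≤ l_f ≤ n_f−1 = 7, the allowed l_f values are {2, 4}.
For l_f = 2: m_f ∈ {m_i−1, m_i, m_i+1} ∩ [−2, 2] = {1, 2} → 2 states.
For l_f = 4: m_f ∈ {m_i−1, m_i, m_i+1} ∩ [−4, 4] = {1, 2, 3} → 3 states.
Total: 5.

5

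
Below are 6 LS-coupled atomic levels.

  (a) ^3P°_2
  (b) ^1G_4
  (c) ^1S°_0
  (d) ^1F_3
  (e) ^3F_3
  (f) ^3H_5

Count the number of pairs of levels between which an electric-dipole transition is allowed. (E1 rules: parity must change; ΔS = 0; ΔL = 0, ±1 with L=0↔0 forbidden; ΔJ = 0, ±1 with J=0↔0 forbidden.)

(a)–(b): forbidden (ΔS, ΔL, ΔJ).
(a)–(c): forbidden (parity, ΔS, ΔJ).
(a)–(d): forbidden (ΔS, ΔL).
(a)–(e): forbidden (ΔL).
(a)–(f): forbidden (ΔL, ΔJ).
(b)–(c): forbidden (ΔL, ΔJ).
(b)–(d): forbidden (parity).
(b)–(e): forbidden (parity, ΔS).
(b)–(f): forbidden (parity, ΔS).
(c)–(d): forbidden (ΔL, ΔJ).
(c)–(e): forbidden (ΔS, ΔL, ΔJ).
(c)–(f): forbidden (ΔS, ΔL, ΔJ).
(d)–(e): forbidden (parity, ΔS).
(d)–(f): forbidden (parity, ΔS, ΔL, ΔJ).
(e)–(f): forbidden (parity, ΔL, ΔJ).
Allowed pairs: 0 of 15.

0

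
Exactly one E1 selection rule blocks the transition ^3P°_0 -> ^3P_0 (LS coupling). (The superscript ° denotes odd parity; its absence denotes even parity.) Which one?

the J=0 ↔ J=0 exclusion

Initial level: S=1, L=1, J=0, parity odd. Final level: S=1, L=1, J=0, parity even.
ΔS = 0: S: 1 → 1 — satisfied.
ΔJ = 0, ±1 (not J=0↔0): J: 0 → 0, ΔJ = +0 — violated.
ΔL = 0, ±1 (not L=0↔0): L: 1 → 1, ΔL = +0 — satisfied.
Parity must change: odd → even — satisfied.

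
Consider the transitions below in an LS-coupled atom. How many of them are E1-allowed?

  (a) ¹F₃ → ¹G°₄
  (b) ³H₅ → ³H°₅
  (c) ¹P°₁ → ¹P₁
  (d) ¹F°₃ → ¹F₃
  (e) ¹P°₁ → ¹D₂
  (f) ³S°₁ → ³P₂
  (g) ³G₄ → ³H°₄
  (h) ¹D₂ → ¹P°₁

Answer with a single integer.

8

(a) allowed
(b) allowed
(c) allowed
(d) allowed
(e) allowed
(f) allowed
(g) allowed
(h) allowed
Total allowed: 8 of 8.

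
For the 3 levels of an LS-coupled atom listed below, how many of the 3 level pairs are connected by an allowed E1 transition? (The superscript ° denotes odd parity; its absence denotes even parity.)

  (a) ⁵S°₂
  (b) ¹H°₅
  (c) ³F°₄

(a)–(b): forbidden (parity, ΔS, ΔL, ΔJ).
(a)–(c): forbidden (parity, ΔS, ΔL, ΔJ).
(b)–(c): forbidden (parity, ΔS, ΔL).
Allowed pairs: 0 of 3.

0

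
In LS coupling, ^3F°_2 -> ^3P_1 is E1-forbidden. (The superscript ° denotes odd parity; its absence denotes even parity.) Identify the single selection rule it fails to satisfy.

the ΔL = 0, ±1 rule

ΔS = 0: S: 1 → 1 — ok.
ΔJ = 0, ±1 (not J=0↔0): J: 2 → 1, ΔJ = -1 — ok.
Parity must change: odd → even — ok.
ΔL = 0, ±1 (not L=0↔0): L: 3 → 1, ΔL = -2 — fails.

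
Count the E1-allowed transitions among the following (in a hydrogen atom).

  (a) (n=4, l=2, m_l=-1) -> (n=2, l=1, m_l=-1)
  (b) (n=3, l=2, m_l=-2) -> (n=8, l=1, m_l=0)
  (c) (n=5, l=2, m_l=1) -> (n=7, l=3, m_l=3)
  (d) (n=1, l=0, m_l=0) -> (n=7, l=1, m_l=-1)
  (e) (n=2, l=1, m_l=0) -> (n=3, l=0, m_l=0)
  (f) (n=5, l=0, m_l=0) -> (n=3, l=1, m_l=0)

4

(a) allowed
(b) forbidden — Δm_l = +2 (E1 requires Δm_l = 0, ±1)
(c) forbidden — Δm_l = +2 (E1 requires Δm_l = 0, ±1)
(d) allowed
(e) allowed
(f) allowed
Total allowed: 4 of 6.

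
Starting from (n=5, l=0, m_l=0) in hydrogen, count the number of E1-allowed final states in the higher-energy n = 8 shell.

E1 requires Δl = ±1, so l_f ∈ {-1, 1}; with 0 ≤ l_f ≤ n_f−1 = 7, the allowed l_f values are {1}.
For l_f = 1: m_f ∈ {m_i−1, m_i, m_i+1} ∩ [−1, 1] = {-1, 0, 1} → 3 states.
Total: 3.

3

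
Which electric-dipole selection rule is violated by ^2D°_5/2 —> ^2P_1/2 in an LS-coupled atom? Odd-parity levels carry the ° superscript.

Initial level: S=1/2, L=2, J=5/2, parity odd. Final level: S=1/2, L=1, J=1/2, parity even.
ΔL = 0, ±1 (not L=0↔0): L: 2 → 1, ΔL = -1 — ok.
Parity must change: odd → even — ok.
ΔS = 0: S: 1/2 → 1/2 — ok.
ΔJ = 0, ±1 (not J=0↔0): J: 5/2 → 1/2, ΔJ = -2 — fails.

the ΔJ = 0, ±1 rule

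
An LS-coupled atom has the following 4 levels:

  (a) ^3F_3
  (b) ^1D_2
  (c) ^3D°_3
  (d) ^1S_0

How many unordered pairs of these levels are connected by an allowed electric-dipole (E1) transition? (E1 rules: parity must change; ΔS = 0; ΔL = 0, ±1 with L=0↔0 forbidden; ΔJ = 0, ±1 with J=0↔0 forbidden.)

(a)–(b): forbidden (parity, ΔS).
(a)–(c): allowed.
(a)–(d): forbidden (parity, ΔS, ΔL, ΔJ).
(b)–(c): forbidden (ΔS).
(b)–(d): forbidden (parity, ΔL, ΔJ).
(c)–(d): forbidden (ΔS, ΔL, ΔJ).
Allowed pairs: 1 of 6.

1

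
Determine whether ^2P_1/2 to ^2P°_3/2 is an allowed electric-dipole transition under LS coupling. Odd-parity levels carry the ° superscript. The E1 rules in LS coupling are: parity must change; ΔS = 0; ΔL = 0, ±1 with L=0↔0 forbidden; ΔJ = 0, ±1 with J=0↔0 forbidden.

Reading off the term symbols: S 1/2→1/2, L 1→1, J 1/2→3/2, parity even→odd.
ΔJ = 0, ±1 (not J=0↔0): J: 1/2 → 3/2, ΔJ = +1 — satisfied.
ΔS = 0: S: 1/2 → 1/2 — satisfied.
Parity must change: even → odd — satisfied.
ΔL = 0, ±1 (not L=0↔0): L: 1 → 1, ΔL = +0 — satisfied.
All four E1 rules are satisfied.

allowed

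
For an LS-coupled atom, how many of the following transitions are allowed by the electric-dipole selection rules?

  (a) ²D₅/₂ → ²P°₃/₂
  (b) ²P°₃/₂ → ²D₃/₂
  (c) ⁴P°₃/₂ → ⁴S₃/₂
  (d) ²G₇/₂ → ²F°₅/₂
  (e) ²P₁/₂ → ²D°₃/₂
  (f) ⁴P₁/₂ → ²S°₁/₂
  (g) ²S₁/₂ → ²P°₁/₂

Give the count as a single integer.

(a) allowed
(b) allowed
(c) allowed
(d) allowed
(e) allowed
(f) forbidden (ΔS fails)
(g) allowed
Total allowed: 6 of 7.

6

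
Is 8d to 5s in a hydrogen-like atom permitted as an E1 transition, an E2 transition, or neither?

E2

Δl = 0 − 2 = -2; l_i + l_f = 2.
E1 (Δl = ±1): not satisfied.
E2 (Δl = 0,±2, l_i+l_f ≥ 2): satisfied.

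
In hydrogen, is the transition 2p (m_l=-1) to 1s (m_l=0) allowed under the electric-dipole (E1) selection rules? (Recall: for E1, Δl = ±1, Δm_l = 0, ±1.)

l: 1 → 0 (Δl = -1). Δl = ±1 passes.
m_l: -1 → 0 (Δm_l = +1). |Δm_l| ≤ 1 passes.
All E1 selection rules are satisfied.

allowed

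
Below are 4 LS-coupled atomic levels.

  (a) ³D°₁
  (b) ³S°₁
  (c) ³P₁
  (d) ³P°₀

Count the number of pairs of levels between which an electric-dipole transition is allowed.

(a)–(b): forbidden (parity, ΔL).
(a)–(c): allowed.
(a)–(d): forbidden (parity).
(b)–(c): allowed.
(b)–(d): forbidden (parity).
(c)–(d): allowed.
Allowed pairs: 3 of 6.

3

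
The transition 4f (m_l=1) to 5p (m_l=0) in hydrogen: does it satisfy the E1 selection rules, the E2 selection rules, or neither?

Δl = 1 − 3 = -2; l_i + l_f = 4.
Δm_l = -1.
E1 (Δl = ±1, |Δm_l| ≤ 1): not satisfied.
E2 (Δl = 0,±2, l_i+l_f ≥ 2, |Δm_l| ≤ 2): satisfied.

E2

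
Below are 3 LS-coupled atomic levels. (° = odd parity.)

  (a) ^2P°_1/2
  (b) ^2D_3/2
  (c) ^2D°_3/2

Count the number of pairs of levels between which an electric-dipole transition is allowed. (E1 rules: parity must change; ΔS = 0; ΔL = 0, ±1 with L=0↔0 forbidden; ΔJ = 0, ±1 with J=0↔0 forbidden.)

2

(a)–(b): allowed.
(a)–(c): forbidden (parity).
(b)–(c): allowed.
Allowed pairs: 2 of 3.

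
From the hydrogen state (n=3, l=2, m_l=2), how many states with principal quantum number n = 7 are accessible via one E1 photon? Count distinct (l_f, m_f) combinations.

4

E1 requires Δl = ±1, so l_f ∈ {1, 3}; with 0 ≤ l_f ≤ n_f−1 = 6, the allowed l_f values are {1, 3}.
For l_f = 1: m_f ∈ {m_i−1, m_i, m_i+1} ∩ [−1, 1] = {1} → 1 state.
For l_f = 3: m_f ∈ {m_i−1, m_i, m_i+1} ∩ [−3, 3] = {1, 2, 3} → 3 states.
Total: 4.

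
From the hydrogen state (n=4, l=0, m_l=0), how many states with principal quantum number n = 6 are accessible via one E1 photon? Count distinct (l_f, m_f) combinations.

3

E1 requires Δl = ±1, so l_f ∈ {-1, 1}; with 0 ≤ l_f ≤ n_f−1 = 5, the allowed l_f values are {1}.
For l_f = 1: m_f ∈ {m_i−1, m_i, m_i+1} ∩ [−1, 1] = {-1, 0, 1} → 3 states.
Total: 3.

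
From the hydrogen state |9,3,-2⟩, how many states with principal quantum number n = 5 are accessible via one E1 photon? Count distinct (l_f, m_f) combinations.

E1 requires Δl = ±1, so l_f ∈ {2, 4}; with 0 ≤ l_f ≤ n_f−1 = 4, the allowed l_f values are {2, 4}.
For l_f = 2: m_f ∈ {m_i−1, m_i, m_i+1} ∩ [−2, 2] = {-2, -1} → 2 states.
For l_f = 4: m_f ∈ {m_i−1, m_i, m_i+1} ∩ [−4, 4] = {-3, -2, -1} → 3 states.
Total: 5.

5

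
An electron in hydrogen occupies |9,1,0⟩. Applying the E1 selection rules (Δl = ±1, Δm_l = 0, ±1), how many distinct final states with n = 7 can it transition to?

E1 requires Δl = ±1, so l_f ∈ {0, 2}; with 0 ≤ l_f ≤ n_f−1 = 6, the allowed l_f values are {0, 2}.
For l_f = 0: m_f ∈ {m_i−1, m_i, m_i+1} ∩ [−0, 0] = {0} → 1 state.
For l_f = 2: m_f ∈ {m_i−1, m_i, m_i+1} ∩ [−2, 2] = {-1, 0, 1} → 3 states.
Total: 4.

4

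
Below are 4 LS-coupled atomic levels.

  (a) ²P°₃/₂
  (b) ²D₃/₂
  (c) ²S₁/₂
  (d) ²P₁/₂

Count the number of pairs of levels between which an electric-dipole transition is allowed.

(a)–(b): allowed.
(a)–(c): allowed.
(a)–(d): allowed.
(b)–(c): forbidden (parity, ΔL).
(b)–(d): forbidden (parity).
(c)–(d): forbidden (parity).
Allowed pairs: 3 of 6.

3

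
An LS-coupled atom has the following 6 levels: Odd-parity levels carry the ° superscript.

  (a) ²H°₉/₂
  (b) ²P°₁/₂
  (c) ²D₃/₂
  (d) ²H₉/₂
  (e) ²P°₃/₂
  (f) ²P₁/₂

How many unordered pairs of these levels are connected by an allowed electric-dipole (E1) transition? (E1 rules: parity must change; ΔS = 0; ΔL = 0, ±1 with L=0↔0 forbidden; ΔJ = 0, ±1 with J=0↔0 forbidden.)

(a)–(b): forbidden (parity, ΔL, ΔJ).
(a)–(c): forbidden (ΔL, ΔJ).
(a)–(d): allowed.
(a)–(e): forbidden (parity, ΔL, ΔJ).
(a)–(f): forbidden (ΔL, ΔJ).
(b)–(c): allowed.
(b)–(d): forbidden (ΔL, ΔJ).
(b)–(e): forbidden (parity).
(b)–(f): allowed.
(c)–(d): forbidden (parity, ΔL, ΔJ).
(c)–(e): allowed.
(c)–(f): forbidden (parity).
(d)–(e): forbidden (ΔL, ΔJ).
(d)–(f): forbidden (parity, ΔL, ΔJ).
(e)–(f): allowed.
Allowed pairs: 5 of 15.

5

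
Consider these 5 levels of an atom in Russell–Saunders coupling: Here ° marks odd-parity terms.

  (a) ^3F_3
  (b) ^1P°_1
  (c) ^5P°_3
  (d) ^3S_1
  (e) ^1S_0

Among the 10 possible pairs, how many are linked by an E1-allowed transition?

(a)–(b): forbidden (ΔS, ΔL, ΔJ).
(a)–(c): forbidden (ΔS, ΔL).
(a)–(d): forbidden (parity, ΔL, ΔJ).
(a)–(e): forbidden (parity, ΔS, ΔL, ΔJ).
(b)–(c): forbidden (parity, ΔS, ΔJ).
(b)–(d): forbidden (ΔS).
(b)–(e): allowed.
(c)–(d): forbidden (ΔS, ΔJ).
(c)–(e): forbidden (ΔS, ΔJ).
(d)–(e): forbidden (parity, ΔS, ΔL).
Allowed pairs: 1 of 10.

1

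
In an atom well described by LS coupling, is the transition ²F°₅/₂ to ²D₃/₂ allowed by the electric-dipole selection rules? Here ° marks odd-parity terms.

Reading off the term symbols: S 1/2→1/2, L 3→2, J 5/2→3/2, parity odd→even.
ΔJ = 0, ±1 (not J=0↔0): J: 5/2 → 3/2, ΔJ = -1 — ok.
ΔS = 0: S: 1/2 → 1/2 — ok.
Parity must change: odd → even — ok.
ΔL = 0, ±1 (not L=0↔0): L: 3 → 2, ΔL = -1 — ok.
All four E1 rules are satisfied.

allowed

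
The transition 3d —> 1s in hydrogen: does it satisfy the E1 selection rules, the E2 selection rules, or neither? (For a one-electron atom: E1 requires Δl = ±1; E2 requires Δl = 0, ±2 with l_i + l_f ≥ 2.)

E2

Δl = 0 − 2 = -2; l_i + l_f = 2.
E1 (Δl = ±1): not satisfied.
E2 (Δl = 0,±2, l_i+l_f ≥ 2): satisfied.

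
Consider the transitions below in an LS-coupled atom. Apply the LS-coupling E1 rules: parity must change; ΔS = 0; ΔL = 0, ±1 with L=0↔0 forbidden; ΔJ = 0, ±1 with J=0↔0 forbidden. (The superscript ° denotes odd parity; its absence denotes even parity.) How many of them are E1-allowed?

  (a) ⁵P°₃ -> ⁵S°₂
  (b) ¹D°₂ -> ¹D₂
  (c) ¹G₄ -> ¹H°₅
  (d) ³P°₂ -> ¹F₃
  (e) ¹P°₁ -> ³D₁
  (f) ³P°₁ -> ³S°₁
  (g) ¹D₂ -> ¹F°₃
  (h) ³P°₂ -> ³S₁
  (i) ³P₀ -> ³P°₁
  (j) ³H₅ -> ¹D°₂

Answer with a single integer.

(a) forbidden (parity fails)
(b) allowed
(c) allowed
(d) forbidden (ΔS, ΔL fail)
(e) forbidden (ΔS fails)
(f) forbidden (parity fails)
(g) allowed
(h) allowed
(i) allowed
(j) forbidden (ΔS, ΔL, ΔJ fail)
Total allowed: 5 of 10.

5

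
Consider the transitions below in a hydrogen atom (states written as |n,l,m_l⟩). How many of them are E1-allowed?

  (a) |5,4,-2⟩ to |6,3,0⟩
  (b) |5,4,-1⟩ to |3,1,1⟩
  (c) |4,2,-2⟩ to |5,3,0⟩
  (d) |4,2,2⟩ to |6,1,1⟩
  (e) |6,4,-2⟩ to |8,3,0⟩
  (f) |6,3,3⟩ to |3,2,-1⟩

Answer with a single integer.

1

(a) forbidden — Δm_l = +2 (E1 requires Δm_l = 0, ±1)
(b) forbidden — Δl = -3 (E1 requires Δl = ±1); Δm_l = +2 (E1 requires Δm_l = 0, ±1)
(c) forbidden — Δm_l = +2 (E1 requires Δm_l = 0, ±1)
(d) allowed
(e) forbidden — Δm_l = +2 (E1 requires Δm_l = 0, ±1)
(f) forbidden — Δm_l = -4 (E1 requires Δm_l = 0, ±1)
Total allowed: 1 of 6.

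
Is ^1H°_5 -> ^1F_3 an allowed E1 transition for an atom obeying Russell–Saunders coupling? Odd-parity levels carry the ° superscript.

forbidden

Parity must change: odd → even — ✓.
ΔS = 0: S: 0 → 0 — ✓.
ΔL = 0, ±1 (not L=0↔0): L: 5 → 3, ΔL = -2 — ✗.
ΔJ = 0, ±1 (not J=0↔0): J: 5 → 3, ΔJ = -2 — ✗.
Rule(s) violated: ΔL, ΔJ.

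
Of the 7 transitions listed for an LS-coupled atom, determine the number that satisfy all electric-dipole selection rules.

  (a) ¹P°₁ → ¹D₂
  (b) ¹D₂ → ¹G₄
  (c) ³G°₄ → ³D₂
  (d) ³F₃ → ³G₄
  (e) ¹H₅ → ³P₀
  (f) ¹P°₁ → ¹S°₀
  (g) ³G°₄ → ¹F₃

1

(a) allowed
(b) forbidden (parity, ΔL, ΔJ fail)
(c) forbidden (ΔL, ΔJ fail)
(d) forbidden (parity fails)
(e) forbidden (parity, ΔS, ΔL, ΔJ fail)
(f) forbidden (parity fails)
(g) forbidden (ΔS fails)
Total allowed: 1 of 7.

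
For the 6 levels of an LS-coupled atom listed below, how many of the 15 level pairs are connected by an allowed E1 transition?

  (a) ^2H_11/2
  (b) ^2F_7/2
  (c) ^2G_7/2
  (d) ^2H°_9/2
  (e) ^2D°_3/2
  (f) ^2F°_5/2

(a)–(b): forbidden (parity, ΔL, ΔJ).
(a)–(c): forbidden (parity, ΔJ).
(a)–(d): allowed.
(a)–(e): forbidden (ΔL, ΔJ).
(a)–(f): forbidden (ΔL, ΔJ).
(b)–(c): forbidden (parity).
(b)–(d): forbidden (ΔL).
(b)–(e): forbidden (ΔJ).
(b)–(f): allowed.
(c)–(d): allowed.
(c)–(e): forbidden (ΔL, ΔJ).
(c)–(f): allowed.
(d)–(e): forbidden (parity, ΔL, ΔJ).
(d)–(f): forbidden (parity, ΔL, ΔJ).
(e)–(f): forbidden (parity).
Allowed pairs: 4 of 15.

4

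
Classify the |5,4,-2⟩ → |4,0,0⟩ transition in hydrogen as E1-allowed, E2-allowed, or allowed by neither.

neither

Δl = 0 − 4 = -4; l_i + l_f = 4.
Δm_l = +2.
E1 (Δl = ±1, |Δm_l| ≤ 1): not satisfied.
E2 (Δl = 0,±2, l_i+l_f ≥ 2, |Δm_l| ≤ 2): not satisfied.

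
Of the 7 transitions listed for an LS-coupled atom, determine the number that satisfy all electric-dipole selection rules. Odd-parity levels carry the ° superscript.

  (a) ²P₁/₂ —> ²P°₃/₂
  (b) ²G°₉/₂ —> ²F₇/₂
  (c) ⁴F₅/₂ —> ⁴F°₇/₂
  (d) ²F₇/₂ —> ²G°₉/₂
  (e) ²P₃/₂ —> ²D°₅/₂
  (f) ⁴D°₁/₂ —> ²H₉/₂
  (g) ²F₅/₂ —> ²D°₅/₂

(a) allowed
(b) allowed
(c) allowed
(d) allowed
(e) allowed
(f) forbidden (ΔS, ΔL, ΔJ fail)
(g) allowed
Total allowed: 6 of 7.

6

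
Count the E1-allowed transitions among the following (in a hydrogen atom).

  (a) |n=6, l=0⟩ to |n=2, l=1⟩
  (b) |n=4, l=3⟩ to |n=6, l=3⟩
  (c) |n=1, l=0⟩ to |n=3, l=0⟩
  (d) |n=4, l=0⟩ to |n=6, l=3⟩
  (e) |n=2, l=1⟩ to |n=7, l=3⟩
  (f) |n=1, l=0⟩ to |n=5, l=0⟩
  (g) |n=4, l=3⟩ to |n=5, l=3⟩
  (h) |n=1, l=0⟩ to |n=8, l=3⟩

(a) allowed
(b) forbidden — Δl = +0 (E1 requires Δl = ±1)
(c) forbidden — Δl = +0 (E1 requires Δl = ±1)
(d) forbidden — Δl = +3 (E1 requires Δl = ±1)
(e) forbidden — Δl = +2 (E1 requires Δl = ±1)
(f) forbidden — Δl = +0 (E1 requires Δl = ±1)
(g) forbidden — Δl = +0 (E1 requires Δl = ±1)
(h) forbidden — Δl = +3 (E1 requires Δl = ±1)
Total allowed: 1 of 8.

1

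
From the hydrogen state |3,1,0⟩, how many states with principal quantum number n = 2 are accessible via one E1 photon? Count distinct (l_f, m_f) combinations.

1

E1 requires Δl = ±1, so l_f ∈ {0, 2}; with 0 ≤ l_f ≤ n_f−1 = 1, the allowed l_f values are {0}.
For l_f = 0: m_f ∈ {m_i−1, m_i, m_i+1} ∩ [−0, 0] = {0} → 1 state.
Total: 1.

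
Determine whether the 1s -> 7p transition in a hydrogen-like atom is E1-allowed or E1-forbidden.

allowed

Initial l = 0, final l = 1, so Δl = +1. E1 requires Δl = ±1: ✓.
All E1 selection rules are satisfied.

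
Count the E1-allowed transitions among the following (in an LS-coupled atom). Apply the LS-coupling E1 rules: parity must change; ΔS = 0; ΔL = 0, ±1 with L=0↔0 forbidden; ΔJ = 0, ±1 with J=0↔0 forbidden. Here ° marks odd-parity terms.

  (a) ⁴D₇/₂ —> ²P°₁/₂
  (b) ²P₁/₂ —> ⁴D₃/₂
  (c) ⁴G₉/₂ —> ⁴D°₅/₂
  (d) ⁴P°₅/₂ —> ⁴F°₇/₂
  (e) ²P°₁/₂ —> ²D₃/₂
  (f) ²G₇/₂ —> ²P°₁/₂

(a) forbidden (ΔS, ΔJ fail)
(b) forbidden (parity, ΔS fail)
(c) forbidden (ΔL, ΔJ fail)
(d) forbidden (parity, ΔL fail)
(e) allowed
(f) forbidden (ΔL, ΔJ fail)
Total allowed: 1 of 6.

1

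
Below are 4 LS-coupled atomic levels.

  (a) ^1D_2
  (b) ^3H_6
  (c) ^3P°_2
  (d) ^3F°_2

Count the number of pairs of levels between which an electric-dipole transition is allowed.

(a)–(b): forbidden (parity, ΔS, ΔL, ΔJ).
(a)–(c): forbidden (ΔS).
(a)–(d): forbidden (ΔS).
(b)–(c): forbidden (ΔL, ΔJ).
(b)–(d): forbidden (ΔL, ΔJ).
(c)–(d): forbidden (parity, ΔL).
Allowed pairs: 0 of 6.

0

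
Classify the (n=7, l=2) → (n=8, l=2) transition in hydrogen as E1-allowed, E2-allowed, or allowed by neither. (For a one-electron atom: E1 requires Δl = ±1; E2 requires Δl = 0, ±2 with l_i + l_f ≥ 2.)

Δl = 2 − 2 = +0; l_i + l_f = 4.
E1 (Δl = ±1): not satisfied.
E2 (Δl = 0,±2, l_i+l_f ≥ 2): satisfied.

E2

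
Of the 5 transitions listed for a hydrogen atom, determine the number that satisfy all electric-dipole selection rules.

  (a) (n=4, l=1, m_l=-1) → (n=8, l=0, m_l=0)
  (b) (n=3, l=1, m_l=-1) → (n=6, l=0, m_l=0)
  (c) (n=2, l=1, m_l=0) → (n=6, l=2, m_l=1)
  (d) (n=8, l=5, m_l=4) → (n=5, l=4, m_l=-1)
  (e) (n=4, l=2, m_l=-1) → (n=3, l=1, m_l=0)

4

(a) allowed
(b) allowed
(c) allowed
(d) forbidden — Δm_l = -5 (E1 requires Δm_l = 0, ±1)
(e) allowed
Total allowed: 4 of 5.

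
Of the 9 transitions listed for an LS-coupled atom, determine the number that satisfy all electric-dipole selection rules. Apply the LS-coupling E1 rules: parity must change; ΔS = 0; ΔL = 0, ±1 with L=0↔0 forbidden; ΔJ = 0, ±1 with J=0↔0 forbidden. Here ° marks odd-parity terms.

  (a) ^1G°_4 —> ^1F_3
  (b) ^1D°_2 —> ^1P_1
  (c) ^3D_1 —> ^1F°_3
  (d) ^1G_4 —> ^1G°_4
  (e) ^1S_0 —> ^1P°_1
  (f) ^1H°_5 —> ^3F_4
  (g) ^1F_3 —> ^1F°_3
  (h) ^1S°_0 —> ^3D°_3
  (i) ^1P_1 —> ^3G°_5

(a) allowed
(b) allowed
(c) forbidden (ΔS, ΔJ fail)
(d) allowed
(e) allowed
(f) forbidden (ΔS, ΔL fail)
(g) allowed
(h) forbidden (parity, ΔS, ΔL, ΔJ fail)
(i) forbidden (ΔS, ΔL, ΔJ fail)
Total allowed: 5 of 9.

5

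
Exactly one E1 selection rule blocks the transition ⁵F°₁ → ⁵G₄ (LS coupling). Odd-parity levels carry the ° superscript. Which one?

ΔJ = 0, ±1 (not J=0↔0): J: 1 → 4, ΔJ = +3 — fails.
Parity must change: odd → even — passes.
ΔS = 0: S: 2 → 2 — passes.
ΔL = 0, ±1 (not L=0↔0): L: 3 → 4, ΔL = +1 — passes.

the ΔJ = 0, ±1 rule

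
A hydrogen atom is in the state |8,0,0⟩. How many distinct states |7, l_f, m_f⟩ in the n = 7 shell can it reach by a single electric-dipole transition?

E1 requires Δl = ±1, so l_f ∈ {-1, 1}; with 0 ≤ l_f ≤ n_f−1 = 6, the allowed l_f values are {1}.
For l_f = 1: m_f ∈ {m_i−1, m_i, m_i+1} ∩ [−1, 1] = {-1, 0, 1} → 3 states.
Total: 3.

3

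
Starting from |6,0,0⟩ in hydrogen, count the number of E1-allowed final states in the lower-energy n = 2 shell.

E1 requires Δl = ±1, so l_f ∈ {-1, 1}; with 0 ≤ l_f ≤ n_f−1 = 1, the allowed l_f values are {1}.
For l_f = 1: m_f ∈ {m_i−1, m_i, m_i+1} ∩ [−1, 1] = {-1, 0, 1} → 3 states.
Total: 3.

3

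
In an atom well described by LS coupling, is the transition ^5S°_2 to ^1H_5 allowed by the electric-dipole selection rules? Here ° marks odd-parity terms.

Parity must change: odd → even — ✓.
ΔS = 0: S: 2 → 0 — ✗.
ΔL = 0, ±1 (not L=0↔0): L: 0 → 5, ΔL = +5 — ✗.
ΔJ = 0, ±1 (not J=0↔0): J: 2 → 5, ΔJ = +3 — ✗.
Rule(s) violated: ΔS, ΔL, ΔJ.

forbidden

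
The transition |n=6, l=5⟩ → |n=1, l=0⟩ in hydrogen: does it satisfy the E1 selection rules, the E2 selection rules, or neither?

neither

Δl = 0 − 5 = -5; l_i + l_f = 5.
E1 (Δl = ±1): not satisfied.
E2 (Δl = 0,±2, l_i+l_f ≥ 2): not satisfied.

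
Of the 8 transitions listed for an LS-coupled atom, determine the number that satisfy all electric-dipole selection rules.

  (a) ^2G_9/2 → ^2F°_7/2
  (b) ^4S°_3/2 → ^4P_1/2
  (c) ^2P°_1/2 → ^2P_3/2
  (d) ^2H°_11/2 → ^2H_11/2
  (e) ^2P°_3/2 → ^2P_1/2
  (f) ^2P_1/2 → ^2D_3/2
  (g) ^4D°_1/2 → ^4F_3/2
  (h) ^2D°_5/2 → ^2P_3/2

7

(a) allowed
(b) allowed
(c) allowed
(d) allowed
(e) allowed
(f) forbidden (parity fails)
(g) allowed
(h) allowed
Total allowed: 7 of 8.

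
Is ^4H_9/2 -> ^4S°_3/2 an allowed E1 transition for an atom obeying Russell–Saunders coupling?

Reading off the term symbols: S 3/2→3/2, L 5→0, J 9/2→3/2, parity even→odd.
Parity must change: even → odd — passes.
ΔS = 0: S: 3/2 → 3/2 — passes.
ΔL = 0, ±1 (not L=0↔0): L: 5 → 0, ΔL = -5 — fails.
ΔJ = 0, ±1 (not J=0↔0): J: 9/2 → 3/2, ΔJ = -3 — fails.
Rule(s) violated: ΔL, ΔJ.

forbidden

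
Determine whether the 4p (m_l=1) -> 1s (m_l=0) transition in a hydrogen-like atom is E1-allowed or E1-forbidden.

allowed

Initial l = 1, final l = 0, so Δl = -1. E1 requires Δl = ±1: satisfied.
Δm_l = 0 − (1) = -1. E1 requires Δm_l = 0, ±1: satisfied.
All E1 selection rules are satisfied.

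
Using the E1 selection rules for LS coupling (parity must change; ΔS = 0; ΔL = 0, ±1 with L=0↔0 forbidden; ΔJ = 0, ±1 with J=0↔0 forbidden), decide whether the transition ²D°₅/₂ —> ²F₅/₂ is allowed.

allowed

Parity must change: odd → even — passes.
ΔS = 0: S: 1/2 → 1/2 — passes.
ΔL = 0, ±1 (not L=0↔0): L: 2 → 3, ΔL = +1 — passes.
ΔJ = 0, ±1 (not J=0↔0): J: 5/2 → 5/2, ΔJ = +0 — passes.
All four E1 rules are satisfied.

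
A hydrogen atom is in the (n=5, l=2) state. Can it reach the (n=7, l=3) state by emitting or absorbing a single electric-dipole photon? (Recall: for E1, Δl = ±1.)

allowed

Initial l = 2, final l = 3, so Δl = +1. E1 requires Δl = ±1: ok.
All E1 selection rules are satisfied.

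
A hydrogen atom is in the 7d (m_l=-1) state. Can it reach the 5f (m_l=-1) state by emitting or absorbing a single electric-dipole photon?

l: 2 → 3 (Δl = +1). Δl = ±1 ✓.
m_l: -1 → -1 (Δm_l = +0). |Δm_l| ≤ 1 ✓.
All E1 selection rules are satisfied.

allowed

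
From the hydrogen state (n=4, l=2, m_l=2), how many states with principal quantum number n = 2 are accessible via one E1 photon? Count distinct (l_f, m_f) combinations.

E1 requires Δl = ±1, so l_f ∈ {1, 3}; with 0 ≤ l_f ≤ n_f−1 = 1, the allowed l_f values are {1}.
For l_f = 1: m_f ∈ {m_i−1, m_i, m_i+1} ∩ [−1, 1] = {1} → 1 state.
Total: 1.

1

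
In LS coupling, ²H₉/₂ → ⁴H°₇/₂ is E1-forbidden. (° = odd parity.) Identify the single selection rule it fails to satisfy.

the ΔS = 0 rule

Initial level: S=1/2, L=5, J=9/2, parity even. Final level: S=3/2, L=5, J=7/2, parity odd.
Parity must change: even → odd — passes.
ΔS = 0: S: 1/2 → 3/2 — fails.
ΔL = 0, ±1 (not L=0↔0): L: 5 → 5, ΔL = +0 — passes.
ΔJ = 0, ±1 (not J=0↔0): J: 9/2 → 7/2, ΔJ = -1 — passes.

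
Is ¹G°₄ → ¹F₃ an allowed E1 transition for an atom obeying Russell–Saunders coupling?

allowed

Parity must change: odd → even — satisfied.
ΔS = 0: S: 0 → 0 — satisfied.
ΔL = 0, ±1 (not L=0↔0): L: 4 → 3, ΔL = -1 — satisfied.
ΔJ = 0, ±1 (not J=0↔0): J: 4 → 3, ΔJ = -1 — satisfied.
All four E1 rules are satisfied.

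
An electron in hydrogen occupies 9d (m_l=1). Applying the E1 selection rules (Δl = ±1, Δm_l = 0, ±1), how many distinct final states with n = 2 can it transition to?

2

E1 requires Δl = ±1, so l_f ∈ {1, 3}; with 0 ≤ l_f ≤ n_f−1 = 1, the allowed l_f values are {1}.
For l_f = 1: m_f ∈ {m_i−1, m_i, m_i+1} ∩ [−1, 1] = {0, 1} → 2 states.
Total: 2.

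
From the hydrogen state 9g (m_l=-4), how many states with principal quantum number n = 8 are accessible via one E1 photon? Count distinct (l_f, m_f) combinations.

4

E1 requires Δl = ±1, so l_f ∈ {3, 5}; with 0 ≤ l_f ≤ n_f−1 = 7, the allowed l_f values are {3, 5}.
For l_f = 3: m_f ∈ {m_i−1, m_i, m_i+1} ∩ [−3, 3] = {-3} → 1 state.
For l_f = 5: m_f ∈ {m_i−1, m_i, m_i+1} ∩ [−5, 5] = {-5, -4, -3} → 3 states.
Total: 4.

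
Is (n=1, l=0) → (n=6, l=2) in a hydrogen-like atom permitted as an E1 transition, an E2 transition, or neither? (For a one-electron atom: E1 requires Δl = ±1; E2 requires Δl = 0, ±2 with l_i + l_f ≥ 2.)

E2

Δl = 2 − 0 = +2; l_i + l_f = 2.
E1 (Δl = ±1): not satisfied.
E2 (Δl = 0,±2, l_i+l_f ≥ 2): satisfied.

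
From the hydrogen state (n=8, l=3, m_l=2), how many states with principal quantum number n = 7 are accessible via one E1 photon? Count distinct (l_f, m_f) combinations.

E1 requires Δl = ±1, so l_f ∈ {2, 4}; with 0 ≤ l_f ≤ n_f−1 = 6, the allowed l_f values are {2, 4}.
For l_f = 2: m_f ∈ {m_i−1, m_i, m_i+1} ∩ [−2, 2] = {1, 2} → 2 states.
For l_f = 4: m_f ∈ {m_i−1, m_i, m_i+1} ∩ [−4, 4] = {1, 2, 3} → 3 states.
Total: 5.

5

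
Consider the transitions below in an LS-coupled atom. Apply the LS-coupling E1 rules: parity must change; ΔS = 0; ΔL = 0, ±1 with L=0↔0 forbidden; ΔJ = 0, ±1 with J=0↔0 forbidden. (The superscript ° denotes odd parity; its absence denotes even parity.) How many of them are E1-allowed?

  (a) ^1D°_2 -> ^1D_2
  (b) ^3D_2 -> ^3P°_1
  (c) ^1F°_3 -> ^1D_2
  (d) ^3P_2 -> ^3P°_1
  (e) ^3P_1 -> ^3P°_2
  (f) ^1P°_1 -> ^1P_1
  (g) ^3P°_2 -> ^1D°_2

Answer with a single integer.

6

(a) allowed
(b) allowed
(c) allowed
(d) allowed
(e) allowed
(f) allowed
(g) forbidden (parity, ΔS fail)
Total allowed: 6 of 7.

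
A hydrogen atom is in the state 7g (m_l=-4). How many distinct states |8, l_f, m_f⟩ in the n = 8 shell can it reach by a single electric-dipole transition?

4

E1 requires Δl = ±1, so l_f ∈ {3, 5}; with 0 ≤ l_f ≤ n_f−1 = 7, the allowed l_f values are {3, 5}.
For l_f = 3: m_f ∈ {m_i−1, m_i, m_i+1} ∩ [−3, 3] = {-3} → 1 state.
For l_f = 5: m_f ∈ {m_i−1, m_i, m_i+1} ∩ [−5, 5] = {-5, -4, -3} → 3 states.
Total: 4.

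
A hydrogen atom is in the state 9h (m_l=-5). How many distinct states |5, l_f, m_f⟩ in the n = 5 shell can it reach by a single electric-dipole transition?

E1 requires Δl = ±1, so l_f ∈ {4, 6}; with 0 ≤ l_f ≤ n_f−1 = 4, the allowed l_f values are {4}.
For l_f = 4: m_f ∈ {m_i−1, m_i, m_i+1} ∩ [−4, 4] = {-4} → 1 state.
Total: 1.

1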